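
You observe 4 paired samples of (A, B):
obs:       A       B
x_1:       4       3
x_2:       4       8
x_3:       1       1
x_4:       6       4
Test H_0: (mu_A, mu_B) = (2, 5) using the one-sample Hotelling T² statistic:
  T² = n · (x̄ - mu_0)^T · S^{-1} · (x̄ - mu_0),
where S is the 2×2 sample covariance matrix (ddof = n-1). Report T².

Step 1 — sample mean vector:
  mean(A) = (4 + 4 + 1 + 6) / 4 = 15/4 = 3.75
  mean(B) = (3 + 8 + 1 + 4) / 4 = 16/4 = 4
  x̄ = (3.75, 4),  deviation x̄ - mu_0 = (3.75, 4) - (2, 5) = (1.75, -1).

Step 2 — sample covariance matrix, S[i,j] = (1/(n-1)) · Σ_k (x_{k,i} - mean_i) · (x_{k,j} - mean_j), divisor n-1 = 3:
  S[A,A] = ((0.25)·(0.25) + (0.25)·(0.25) + (-2.75)·(-2.75) + (2.25)·(2.25)) / 3 = 12.75/3 = 4.25
  S[A,B] = ((0.25)·(-1) + (0.25)·(4) + (-2.75)·(-3) + (2.25)·(0)) / 3 = 9/3 = 3
  S[B,B] = ((-1)·(-1) + (4)·(4) + (-3)·(-3) + (0)·(0)) / 3 = 26/3 = 8.6667
  S = [[4.25, 3],
 [3, 8.6667]].

Step 3 — invert S. det(S) = 4.25·8.6667 - (3)² = 27.8333.
  S^{-1} = (1/det) · [[d, -b], [-b, a]] = [[0.3114, -0.1078],
 [-0.1078, 0.1527]].

Step 4 — quadratic form (x̄ - mu_0)^T · S^{-1} · (x̄ - mu_0):
  S^{-1} · (x̄ - mu_0) = (0.6527, -0.3413),
  (x̄ - mu_0)^T · [...] = (1.75)·(0.6527) + (-1)·(-0.3413) = 1.4835.

Step 5 — scale by n: T² = 4 · 1.4835 = 5.9341.

T² ≈ 5.9341


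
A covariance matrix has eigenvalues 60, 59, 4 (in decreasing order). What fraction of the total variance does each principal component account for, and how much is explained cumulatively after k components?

Step 1 — total variance = trace(Sigma) = Σ λ_i = 60 + 59 + 4 = 123.

Step 2 — fraction explained by component i = λ_i / Σ λ:
  PC1: 60/123 = 0.4878
  PC2: 59/123 = 0.4797
  PC3: 4/123 = 0.0325

Step 3 — cumulative fraction after k components = (λ_1 + ... + λ_k) / Σ λ:
  k = 1: 60/123 = 0.4878
  k = 2: (60 + 59)/123 = 119/123 = 0.9675
  k = 3: (60 + 59 + 4)/123 = 123/123 = 1

Summary (fraction, with percent):

explained: PC1 0.4878 (48.78%), PC2 0.4797 (47.97%), PC3 0.0325 (3.25%);  cumulative: 0.4878, 0.9675, 1


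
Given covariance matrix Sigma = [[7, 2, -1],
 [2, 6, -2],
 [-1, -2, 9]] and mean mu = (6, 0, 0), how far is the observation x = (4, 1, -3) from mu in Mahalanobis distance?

Step 1 — centre the observation: (x - mu) = (-2, 1, -3).

Step 2 — invert Sigma (cofactor / det for 3×3, or solve directly):
  Sigma^{-1} = [[0.1582, -0.0506, 0.0063],
 [-0.0506, 0.1962, 0.038],
 [0.0063, 0.038, 0.1203]].

Step 3 — form the quadratic (x - mu)^T · Sigma^{-1} · (x - mu):
  Sigma^{-1} · (x - mu) = (-0.3861, 0.1835, -0.3354).
  (x - mu)^T · [Sigma^{-1} · (x - mu)] = (-2)·(-0.3861) + (1)·(0.1835) + (-3)·(-0.3354) = 1.962.

Step 4 — take square root: d = √(1.962) ≈ 1.4007.

d(x, mu) = √(1.962) ≈ 1.4007


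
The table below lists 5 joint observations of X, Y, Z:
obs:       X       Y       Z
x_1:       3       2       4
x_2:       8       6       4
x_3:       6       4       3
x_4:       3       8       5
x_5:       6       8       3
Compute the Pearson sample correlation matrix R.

Step 1 — column means:
  mean(X) = (3 + 8 + 6 + 3 + 6) / 5 = 26/5 = 5.2
  mean(Y) = (2 + 6 + 4 + 8 + 8) / 5 = 28/5 = 5.6
  mean(Z) = (4 + 4 + 3 + 5 + 3) / 5 = 19/5 = 3.8

Step 2 — sample variances and covariances s[i,j] = (1/(n-1)) · Σ_k (x_{k,i} - mean_i) · (x_{k,j} - mean_j), with n-1 = 4:
  s[X,X] = ((-2.2)·(-2.2) + (2.8)·(2.8) + (0.8)·(0.8) + (-2.2)·(-2.2) + (0.8)·(0.8)) / 4 = 18.8/4 = 4.7
  s[X,Y] = ((-2.2)·(-3.6) + (2.8)·(0.4) + (0.8)·(-1.6) + (-2.2)·(2.4) + (0.8)·(2.4)) / 4 = 4.4/4 = 1.1
  s[X,Z] = ((-2.2)·(0.2) + (2.8)·(0.2) + (0.8)·(-0.8) + (-2.2)·(1.2) + (0.8)·(-0.8)) / 4 = -3.8/4 = -0.95
  s[Y,Y] = ((-3.6)·(-3.6) + (0.4)·(0.4) + (-1.6)·(-1.6) + (2.4)·(2.4) + (2.4)·(2.4)) / 4 = 27.2/4 = 6.8
  s[Y,Z] = ((-3.6)·(0.2) + (0.4)·(0.2) + (-1.6)·(-0.8) + (2.4)·(1.2) + (2.4)·(-0.8)) / 4 = 1.6/4 = 0.4
  s[Z,Z] = ((0.2)·(0.2) + (0.2)·(0.2) + (-0.8)·(-0.8) + (1.2)·(1.2) + (-0.8)·(-0.8)) / 4 = 2.8/4 = 0.7
  Sample standard deviations s_i = √(s[i,i]):
  s(X) = √(4.7) = 2.1679
  s(Y) = √(6.8) = 2.6077
  s(Z) = √(0.7) = 0.8367

Step 3 — r_{ij} = s_{ij} / (s_i · s_j):
  r[X,X] = 1 (diagonal).
  r[X,Y] = 1.1 / (2.1679 · 2.6077) = 1.1 / 5.6533 = 0.1946
  r[X,Z] = -0.95 / (2.1679 · 0.8367) = -0.95 / 1.8138 = -0.5238
  r[Y,Y] = 1 (diagonal).
  r[Y,Z] = 0.4 / (2.6077 · 0.8367) = 0.4 / 2.1817 = 0.1833
  r[Z,Z] = 1 (diagonal).

R is symmetric with unit diagonal. Assembling:

R = [[1, 0.1946, -0.5238],
 [0.1946, 1, 0.1833],
 [-0.5238, 0.1833, 1]]


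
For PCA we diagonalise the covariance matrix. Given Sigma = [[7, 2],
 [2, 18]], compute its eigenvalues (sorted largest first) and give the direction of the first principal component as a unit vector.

Step 1 — characteristic polynomial of 2×2 Sigma:
  det(Sigma - λI) = λ² - trace · λ + det = 0.
  trace = 7 + 18 = 25, det = 7·18 - (2)² = 122.
Step 2 — discriminant:
  Δ = trace² - 4·det = 625 - 488 = 137.
Step 3 — eigenvalues:
  λ = (trace ± √Δ)/2 = (25 ± 11.7047)/2,
  λ_1 = 18.3523,  λ_2 = 6.6477.

Step 4 — unit eigenvector for λ_1: solve (Sigma - λ_1 I)v = 0. First row:
  (7 - 18.3523)·v_x + (2)·v_y = 0, i.e. (-11.3523)·v_x + (2)·v_y = 0,
  so v ∝ (b, λ_1 - a) = (2, 11.3523) = u.
  ||u|| = √((2)² + (11.3523)²) = √(132.8758) ≈ 11.5272,
  v_1 = u/||u|| ≈ (0.1735, 0.9848) (||v_1|| = 1).

λ_1 = 18.3523,  λ_2 = 6.6477;  v_1 ≈ (0.1735, 0.9848)


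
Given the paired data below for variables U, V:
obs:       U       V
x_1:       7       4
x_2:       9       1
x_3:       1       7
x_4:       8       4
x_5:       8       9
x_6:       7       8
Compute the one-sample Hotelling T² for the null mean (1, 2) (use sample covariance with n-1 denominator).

Step 1 — sample mean vector:
  mean(U) = (7 + 9 + 1 + 8 + 8 + 7) / 6 = 40/6 = 6.6667
  mean(V) = (4 + 1 + 7 + 4 + 9 + 8) / 6 = 33/6 = 5.5
  x̄ = (6.6667, 5.5),  deviation x̄ - mu_0 = (6.6667, 5.5) - (1, 2) = (5.6667, 3.5).

Step 2 — sample covariance matrix, S[i,j] = (1/(n-1)) · Σ_k (x_{k,i} - mean_i) · (x_{k,j} - mean_j), divisor n-1 = 5:
  S[U,U] = ((0.3333)·(0.3333) + (2.3333)·(2.3333) + (-5.6667)·(-5.6667) + (1.3333)·(1.3333) + (1.3333)·(1.3333) + (0.3333)·(0.3333)) / 5 = 41.3333/5 = 8.2667
  S[U,V] = ((0.3333)·(-1.5) + (2.3333)·(-4.5) + (-5.6667)·(1.5) + (1.3333)·(-1.5) + (1.3333)·(3.5) + (0.3333)·(2.5)) / 5 = -16/5 = -3.2
  S[V,V] = ((-1.5)·(-1.5) + (-4.5)·(-4.5) + (1.5)·(1.5) + (-1.5)·(-1.5) + (3.5)·(3.5) + (2.5)·(2.5)) / 5 = 45.5/5 = 9.1
  S = [[8.2667, -3.2],
 [-3.2, 9.1]].

Step 3 — invert S. det(S) = 8.2667·9.1 - (-3.2)² = 64.9867.
  S^{-1} = (1/det) · [[d, -b], [-b, a]] = [[0.14, 0.0492],
 [0.0492, 0.1272]].

Step 4 — quadratic form (x̄ - mu_0)^T · S^{-1} · (x̄ - mu_0):
  S^{-1} · (x̄ - mu_0) = (0.9658, 0.7243),
  (x̄ - mu_0)^T · [...] = (5.6667)·(0.9658) + (3.5)·(0.7243) = 8.008.

Step 5 — scale by n: T² = 6 · 8.008 = 48.0478.

T² ≈ 48.0478


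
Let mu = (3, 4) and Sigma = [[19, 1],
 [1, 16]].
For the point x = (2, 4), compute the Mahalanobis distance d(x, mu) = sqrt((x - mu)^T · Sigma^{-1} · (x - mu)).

Step 1 — centre the observation: (x - mu) = (-1, 0).

Step 2 — invert Sigma. det(Sigma) = 19·16 - (1)² = 303.
  Sigma^{-1} = (1/det) · [[d, -b], [-b, a]] = [[0.0528, -0.0033],
 [-0.0033, 0.0627]].

Step 3 — form the quadratic (x - mu)^T · Sigma^{-1} · (x - mu):
  Sigma^{-1} · (x - mu) = (-0.0528, 0.0033).
  (x - mu)^T · [Sigma^{-1} · (x - mu)] = (-1)·(-0.0528) + (0)·(0.0033) = 0.0528.

Step 4 — take square root: d = √(0.0528) ≈ 0.2298.

d(x, mu) = √(0.0528) ≈ 0.2298


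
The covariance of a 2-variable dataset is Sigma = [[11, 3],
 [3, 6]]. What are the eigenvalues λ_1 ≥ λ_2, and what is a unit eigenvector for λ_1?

Step 1 — characteristic polynomial of 2×2 Sigma:
  det(Sigma - λI) = λ² - trace · λ + det = 0.
  trace = 11 + 6 = 17, det = 11·6 - (3)² = 57.
Step 2 — discriminant:
  Δ = trace² - 4·det = 289 - 228 = 61.
Step 3 — eigenvalues:
  λ = (trace ± √Δ)/2 = (17 ± 7.8102)/2,
  λ_1 = 12.4051,  λ_2 = 4.5949.

Step 4 — unit eigenvector for λ_1: solve (Sigma - λ_1 I)v = 0. First row:
  (11 - 12.4051)·v_x + (3)·v_y = 0, i.e. (-1.4051)·v_x + (3)·v_y = 0,
  so v ∝ (b, λ_1 - a) = (3, 1.4051) = u.
  ||u|| = √((3)² + (1.4051)²) = √(10.9744) ≈ 3.3128,
  v_1 = u/||u|| ≈ (0.9056, 0.4242) (||v_1|| = 1).

λ_1 = 12.4051,  λ_2 = 4.5949;  v_1 ≈ (0.9056, 0.4242)


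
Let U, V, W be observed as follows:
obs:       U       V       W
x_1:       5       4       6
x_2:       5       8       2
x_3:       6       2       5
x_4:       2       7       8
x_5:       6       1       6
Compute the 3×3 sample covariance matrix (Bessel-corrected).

Step 1 — column means:
  mean(U) = (5 + 5 + 6 + 2 + 6) / 5 = 24/5 = 4.8
  mean(V) = (4 + 8 + 2 + 7 + 1) / 5 = 22/5 = 4.4
  mean(W) = (6 + 2 + 5 + 8 + 6) / 5 = 27/5 = 5.4

Step 2 — sample covariance S[i,j] = (1/(n-1)) · Σ_k (x_{k,i} - mean_i) · (x_{k,j} - mean_j), with n-1 = 4.
  S[U,U] = ((0.2)·(0.2) + (0.2)·(0.2) + (1.2)·(1.2) + (-2.8)·(-2.8) + (1.2)·(1.2)) / 4 = 10.8/4 = 2.7
  S[U,V] = ((0.2)·(-0.4) + (0.2)·(3.6) + (1.2)·(-2.4) + (-2.8)·(2.6) + (1.2)·(-3.4)) / 4 = -13.6/4 = -3.4
  S[U,W] = ((0.2)·(0.6) + (0.2)·(-3.4) + (1.2)·(-0.4) + (-2.8)·(2.6) + (1.2)·(0.6)) / 4 = -7.6/4 = -1.9
  S[V,V] = ((-0.4)·(-0.4) + (3.6)·(3.6) + (-2.4)·(-2.4) + (2.6)·(2.6) + (-3.4)·(-3.4)) / 4 = 37.2/4 = 9.3
  S[V,W] = ((-0.4)·(0.6) + (3.6)·(-3.4) + (-2.4)·(-0.4) + (2.6)·(2.6) + (-3.4)·(0.6)) / 4 = -6.8/4 = -1.7
  S[W,W] = ((0.6)·(0.6) + (-3.4)·(-3.4) + (-0.4)·(-0.4) + (2.6)·(2.6) + (0.6)·(0.6)) / 4 = 19.2/4 = 4.8

S is symmetric (S[j,i] = S[i,j]). Assembling:

S = [[2.7, -3.4, -1.9],
 [-3.4, 9.3, -1.7],
 [-1.9, -1.7, 4.8]]


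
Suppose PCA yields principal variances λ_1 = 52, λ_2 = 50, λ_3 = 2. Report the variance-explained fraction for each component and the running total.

Step 1 — total variance = trace(Sigma) = Σ λ_i = 52 + 50 + 2 = 104.

Step 2 — fraction explained by component i = λ_i / Σ λ:
  PC1: 52/104 = 0.5
  PC2: 50/104 = 0.4808
  PC3: 2/104 = 0.0192

Step 3 — cumulative fraction after k components = (λ_1 + ... + λ_k) / Σ λ:
  k = 1: 52/104 = 0.5
  k = 2: (52 + 50)/104 = 102/104 = 0.9808
  k = 3: (52 + 50 + 2)/104 = 104/104 = 1

Summary (fraction, with percent):

explained: PC1 0.5 (50%), PC2 0.4808 (48.08%), PC3 0.0192 (1.92%);  cumulative: 0.5, 0.9808, 1


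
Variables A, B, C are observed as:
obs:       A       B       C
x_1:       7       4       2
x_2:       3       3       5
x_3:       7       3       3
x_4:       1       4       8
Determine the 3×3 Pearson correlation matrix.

Step 1 — column means:
  mean(A) = (7 + 3 + 7 + 1) / 4 = 18/4 = 4.5
  mean(B) = (4 + 3 + 3 + 4) / 4 = 14/4 = 3.5
  mean(C) = (2 + 5 + 3 + 8) / 4 = 18/4 = 4.5

Step 2 — sample variances and covariances s[i,j] = (1/(n-1)) · Σ_k (x_{k,i} - mean_i) · (x_{k,j} - mean_j), with n-1 = 3:
  s[A,A] = ((2.5)·(2.5) + (-1.5)·(-1.5) + (2.5)·(2.5) + (-3.5)·(-3.5)) / 3 = 27/3 = 9
  s[A,B] = ((2.5)·(0.5) + (-1.5)·(-0.5) + (2.5)·(-0.5) + (-3.5)·(0.5)) / 3 = -1/3 = -0.3333
  s[A,C] = ((2.5)·(-2.5) + (-1.5)·(0.5) + (2.5)·(-1.5) + (-3.5)·(3.5)) / 3 = -23/3 = -7.6667
  s[B,B] = ((0.5)·(0.5) + (-0.5)·(-0.5) + (-0.5)·(-0.5) + (0.5)·(0.5)) / 3 = 1/3 = 0.3333
  s[B,C] = ((0.5)·(-2.5) + (-0.5)·(0.5) + (-0.5)·(-1.5) + (0.5)·(3.5)) / 3 = 1/3 = 0.3333
  s[C,C] = ((-2.5)·(-2.5) + (0.5)·(0.5) + (-1.5)·(-1.5) + (3.5)·(3.5)) / 3 = 21/3 = 7
  Sample standard deviations s_i = √(s[i,i]):
  s(A) = √(9) = 3
  s(B) = √(0.3333) = 0.5774
  s(C) = √(7) = 2.6458

Step 3 — r_{ij} = s_{ij} / (s_i · s_j):
  r[A,A] = 1 (diagonal).
  r[A,B] = -0.3333 / (3 · 0.5774) = -0.3333 / 1.7321 = -0.1925
  r[A,C] = -7.6667 / (3 · 2.6458) = -7.6667 / 7.9373 = -0.9659
  r[B,B] = 1 (diagonal).
  r[B,C] = 0.3333 / (0.5774 · 2.6458) = 0.3333 / 1.5275 = 0.2182
  r[C,C] = 1 (diagonal).

R is symmetric with unit diagonal. Assembling:

R = [[1, -0.1925, -0.9659],
 [-0.1925, 1, 0.2182],
 [-0.9659, 0.2182, 1]]


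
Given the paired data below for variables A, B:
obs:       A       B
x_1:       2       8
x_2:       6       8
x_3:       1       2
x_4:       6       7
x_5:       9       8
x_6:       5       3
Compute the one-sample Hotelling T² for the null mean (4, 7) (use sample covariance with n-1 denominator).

Step 1 — sample mean vector:
  mean(A) = (2 + 6 + 1 + 6 + 9 + 5) / 6 = 29/6 = 4.8333
  mean(B) = (8 + 8 + 2 + 7 + 8 + 3) / 6 = 36/6 = 6
  x̄ = (4.8333, 6),  deviation x̄ - mu_0 = (4.8333, 6) - (4, 7) = (0.8333, -1).

Step 2 — sample covariance matrix, S[i,j] = (1/(n-1)) · Σ_k (x_{k,i} - mean_i) · (x_{k,j} - mean_j), divisor n-1 = 5:
  S[A,A] = ((-2.8333)·(-2.8333) + (1.1667)·(1.1667) + (-3.8333)·(-3.8333) + (1.1667)·(1.1667) + (4.1667)·(4.1667) + (0.1667)·(0.1667)) / 5 = 42.8333/5 = 8.5667
  S[A,B] = ((-2.8333)·(2) + (1.1667)·(2) + (-3.8333)·(-4) + (1.1667)·(1) + (4.1667)·(2) + (0.1667)·(-3)) / 5 = 21/5 = 4.2
  S[B,B] = ((2)·(2) + (2)·(2) + (-4)·(-4) + (1)·(1) + (2)·(2) + (-3)·(-3)) / 5 = 38/5 = 7.6
  S = [[8.5667, 4.2],
 [4.2, 7.6]].

Step 3 — invert S. det(S) = 8.5667·7.6 - (4.2)² = 47.4667.
  S^{-1} = (1/det) · [[d, -b], [-b, a]] = [[0.1601, -0.0885],
 [-0.0885, 0.1805]].

Step 4 — quadratic form (x̄ - mu_0)^T · S^{-1} · (x̄ - mu_0):
  S^{-1} · (x̄ - mu_0) = (0.2219, -0.2542),
  (x̄ - mu_0)^T · [...] = (0.8333)·(0.2219) + (-1)·(-0.2542) = 0.4391.

Step 5 — scale by n: T² = 6 · 0.4391 = 2.6348.

T² ≈ 2.6348


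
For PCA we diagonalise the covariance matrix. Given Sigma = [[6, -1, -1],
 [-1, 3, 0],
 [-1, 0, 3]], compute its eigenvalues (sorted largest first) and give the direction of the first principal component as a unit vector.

Step 1 — characteristic polynomial p(λ) = det(λI - Sigma) = λ³ - tr·λ² + c_1·λ - det, where tr = trace, c_1 = sum of the principal 2×2 minors, det = det(Sigma):
  tr = 6 + 3 + 3 = 12,
  c_1 = (6·3 - (-1)²) + (6·3 - (-1)²) + (3·3 - (0)²) = 17 + 17 + 9 = 43,
  det = 6·(3·3 - (0)²) - (-1)·((-1)·3 - (0)·(-1)) + (-1)·((-1)·(0) - 3·(-1)) = 6·(9) - (-1)·(-3) + (-1)·(3) = 48.
  So p(λ) = λ³ - 12λ² + 43λ - 48.
Step 2 — look for an integer root (rational root theorem: any rational root is an integer divisor of 48). Testing λ = 3:
  p(3) = 27 - 108 + 129 - 48 = 0  ✓
  Dividing out (λ - 3): p(λ) = (λ - 3)(λ² - 9λ + 16).
Step 3 — remaining eigenvalues from the quadratic λ² - 9λ + 16 = 0:
  Δ = 9² - 4·16 = 81 - 64 = 17,  λ = (9 ± √17)/2 = (9 ± 4.1231)/2 ≈ 6.5616 or 2.4384.
  Sorted: λ_1 = 6.5616,  λ_2 = 3,  λ_3 = 2.4384  (check: sum = 12 = tr ✓).

Step 4 — unit eigenvector for λ_1 ≈ 6.5616: v spans the null space of (Sigma - λ_1 I), whose rows are
  r_1 = (-0.5616, -1, -1),  r_2 = (-1, -3.5616, 0),  r_3 = (-1, 0, -3.5616).
  v is orthogonal to every row, so take v ∝ r_1 × r_2 = ((-1)·(0) - (-1)·(-3.5616), (-1)·(-1) - (-0.5616)·(0), (-0.5616)·(-3.5616) - (-1)·(-1)) ≈ (-3.5616, 1, 1).
  Rescale (multiply by -1 so the first nonzero entry is positive): u = (3.5616, -1, -1).
  ||u|| = √((3.5616)² + (-1)² + (-1)²) = √(14.6847) ≈ 3.8321,  v_1 = u/||u|| ≈ (0.9294, -0.261, -0.261) (||v_1|| = 1).

λ_1 = 6.5616,  λ_2 = 3,  λ_3 = 2.4384;  v_1 ≈ (0.9294, -0.261, -0.261)


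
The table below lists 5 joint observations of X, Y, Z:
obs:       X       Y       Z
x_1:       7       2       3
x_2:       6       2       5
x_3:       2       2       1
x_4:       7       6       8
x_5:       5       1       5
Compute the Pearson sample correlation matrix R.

Step 1 — column means:
  mean(X) = (7 + 6 + 2 + 7 + 5) / 5 = 27/5 = 5.4
  mean(Y) = (2 + 2 + 2 + 6 + 1) / 5 = 13/5 = 2.6
  mean(Z) = (3 + 5 + 1 + 8 + 5) / 5 = 22/5 = 4.4

Step 2 — sample variances and covariances s[i,j] = (1/(n-1)) · Σ_k (x_{k,i} - mean_i) · (x_{k,j} - mean_j), with n-1 = 4:
  s[X,X] = ((1.6)·(1.6) + (0.6)·(0.6) + (-3.4)·(-3.4) + (1.6)·(1.6) + (-0.4)·(-0.4)) / 4 = 17.2/4 = 4.3
  s[X,Y] = ((1.6)·(-0.6) + (0.6)·(-0.6) + (-3.4)·(-0.6) + (1.6)·(3.4) + (-0.4)·(-1.6)) / 4 = 6.8/4 = 1.7
  s[X,Z] = ((1.6)·(-1.4) + (0.6)·(0.6) + (-3.4)·(-3.4) + (1.6)·(3.6) + (-0.4)·(0.6)) / 4 = 15.2/4 = 3.8
  s[Y,Y] = ((-0.6)·(-0.6) + (-0.6)·(-0.6) + (-0.6)·(-0.6) + (3.4)·(3.4) + (-1.6)·(-1.6)) / 4 = 15.2/4 = 3.8
  s[Y,Z] = ((-0.6)·(-1.4) + (-0.6)·(0.6) + (-0.6)·(-3.4) + (3.4)·(3.6) + (-1.6)·(0.6)) / 4 = 13.8/4 = 3.45
  s[Z,Z] = ((-1.4)·(-1.4) + (0.6)·(0.6) + (-3.4)·(-3.4) + (3.6)·(3.6) + (0.6)·(0.6)) / 4 = 27.2/4 = 6.8
  Sample standard deviations s_i = √(s[i,i]):
  s(X) = √(4.3) = 2.0736
  s(Y) = √(3.8) = 1.9494
  s(Z) = √(6.8) = 2.6077

Step 3 — r_{ij} = s_{ij} / (s_i · s_j):
  r[X,X] = 1 (diagonal).
  r[X,Y] = 1.7 / (2.0736 · 1.9494) = 1.7 / 4.0423 = 0.4206
  r[X,Z] = 3.8 / (2.0736 · 2.6077) = 3.8 / 5.4074 = 0.7027
  r[Y,Y] = 1 (diagonal).
  r[Y,Z] = 3.45 / (1.9494 · 2.6077) = 3.45 / 5.0833 = 0.6787
  r[Z,Z] = 1 (diagonal).

R is symmetric with unit diagonal. Assembling:

R = [[1, 0.4206, 0.7027],
 [0.4206, 1, 0.6787],
 [0.7027, 0.6787, 1]]


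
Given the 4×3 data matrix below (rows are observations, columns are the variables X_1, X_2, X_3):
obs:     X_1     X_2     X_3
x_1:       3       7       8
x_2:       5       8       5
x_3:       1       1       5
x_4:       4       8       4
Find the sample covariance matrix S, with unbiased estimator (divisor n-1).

Step 1 — column means:
  mean(X_1) = (3 + 5 + 1 + 4) / 4 = 13/4 = 3.25
  mean(X_2) = (7 + 8 + 1 + 8) / 4 = 24/4 = 6
  mean(X_3) = (8 + 5 + 5 + 4) / 4 = 22/4 = 5.5

Step 2 — sample covariance S[i,j] = (1/(n-1)) · Σ_k (x_{k,i} - mean_i) · (x_{k,j} - mean_j), with n-1 = 3.
  S[X_1,X_1] = ((-0.25)·(-0.25) + (1.75)·(1.75) + (-2.25)·(-2.25) + (0.75)·(0.75)) / 3 = 8.75/3 = 2.9167
  S[X_1,X_2] = ((-0.25)·(1) + (1.75)·(2) + (-2.25)·(-5) + (0.75)·(2)) / 3 = 16/3 = 5.3333
  S[X_1,X_3] = ((-0.25)·(2.5) + (1.75)·(-0.5) + (-2.25)·(-0.5) + (0.75)·(-1.5)) / 3 = -1.5/3 = -0.5
  S[X_2,X_2] = ((1)·(1) + (2)·(2) + (-5)·(-5) + (2)·(2)) / 3 = 34/3 = 11.3333
  S[X_2,X_3] = ((1)·(2.5) + (2)·(-0.5) + (-5)·(-0.5) + (2)·(-1.5)) / 3 = 1/3 = 0.3333
  S[X_3,X_3] = ((2.5)·(2.5) + (-0.5)·(-0.5) + (-0.5)·(-0.5) + (-1.5)·(-1.5)) / 3 = 9/3 = 3

S is symmetric (S[j,i] = S[i,j]). Assembling:

S = [[2.9167, 5.3333, -0.5],
 [5.3333, 11.3333, 0.3333],
 [-0.5, 0.3333, 3]]


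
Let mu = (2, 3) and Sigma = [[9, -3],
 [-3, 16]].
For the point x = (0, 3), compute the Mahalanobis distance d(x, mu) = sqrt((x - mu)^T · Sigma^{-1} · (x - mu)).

Step 1 — centre the observation: (x - mu) = (-2, 0).

Step 2 — invert Sigma. det(Sigma) = 9·16 - (-3)² = 135.
  Sigma^{-1} = (1/det) · [[d, -b], [-b, a]] = [[0.1185, 0.0222],
 [0.0222, 0.0667]].

Step 3 — form the quadratic (x - mu)^T · Sigma^{-1} · (x - mu):
  Sigma^{-1} · (x - mu) = (-0.237, -0.0444).
  (x - mu)^T · [Sigma^{-1} · (x - mu)] = (-2)·(-0.237) + (0)·(-0.0444) = 0.4741.

Step 4 — take square root: d = √(0.4741) ≈ 0.6885.

d(x, mu) = √(0.4741) ≈ 0.6885


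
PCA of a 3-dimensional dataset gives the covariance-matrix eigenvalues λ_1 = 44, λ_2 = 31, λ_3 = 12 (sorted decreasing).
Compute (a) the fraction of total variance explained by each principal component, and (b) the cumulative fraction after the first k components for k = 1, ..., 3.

Step 1 — total variance = trace(Sigma) = Σ λ_i = 44 + 31 + 12 = 87.

Step 2 — fraction explained by component i = λ_i / Σ λ:
  PC1: 44/87 = 0.5057
  PC2: 31/87 = 0.3563
  PC3: 12/87 = 0.1379

Step 3 — cumulative fraction after k components = (λ_1 + ... + λ_k) / Σ λ:
  k = 1: 44/87 = 0.5057
  k = 2: (44 + 31)/87 = 75/87 = 0.8621
  k = 3: (44 + 31 + 12)/87 = 87/87 = 1

Summary (fraction, with percent):

explained: PC1 0.5057 (50.57%), PC2 0.3563 (35.63%), PC3 0.1379 (13.79%);  cumulative: 0.5057, 0.8621, 1


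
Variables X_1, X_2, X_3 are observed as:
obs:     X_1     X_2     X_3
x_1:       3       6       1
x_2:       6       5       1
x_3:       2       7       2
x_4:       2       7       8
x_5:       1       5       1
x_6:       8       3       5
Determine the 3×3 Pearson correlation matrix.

Step 1 — column means:
  mean(X_1) = (3 + 6 + 2 + 2 + 1 + 8) / 6 = 22/6 = 3.6667
  mean(X_2) = (6 + 5 + 7 + 7 + 5 + 3) / 6 = 33/6 = 5.5
  mean(X_3) = (1 + 1 + 2 + 8 + 1 + 5) / 6 = 18/6 = 3

Step 2 — sample variances and covariances s[i,j] = (1/(n-1)) · Σ_k (x_{k,i} - mean_i) · (x_{k,j} - mean_j), with n-1 = 5:
  s[X_1,X_1] = ((-0.6667)·(-0.6667) + (2.3333)·(2.3333) + (-1.6667)·(-1.6667) + (-1.6667)·(-1.6667) + (-2.6667)·(-2.6667) + (4.3333)·(4.3333)) / 5 = 37.3333/5 = 7.4667
  s[X_1,X_2] = ((-0.6667)·(0.5) + (2.3333)·(-0.5) + (-1.6667)·(1.5) + (-1.6667)·(1.5) + (-2.6667)·(-0.5) + (4.3333)·(-2.5)) / 5 = -16/5 = -3.2
  s[X_1,X_3] = ((-0.6667)·(-2) + (2.3333)·(-2) + (-1.6667)·(-1) + (-1.6667)·(5) + (-2.6667)·(-2) + (4.3333)·(2)) / 5 = 4/5 = 0.8
  s[X_2,X_2] = ((0.5)·(0.5) + (-0.5)·(-0.5) + (1.5)·(1.5) + (1.5)·(1.5) + (-0.5)·(-0.5) + (-2.5)·(-2.5)) / 5 = 11.5/5 = 2.3
  s[X_2,X_3] = ((0.5)·(-2) + (-0.5)·(-2) + (1.5)·(-1) + (1.5)·(5) + (-0.5)·(-2) + (-2.5)·(2)) / 5 = 2/5 = 0.4
  s[X_3,X_3] = ((-2)·(-2) + (-2)·(-2) + (-1)·(-1) + (5)·(5) + (-2)·(-2) + (2)·(2)) / 5 = 42/5 = 8.4
  Sample standard deviations s_i = √(s[i,i]):
  s(X_1) = √(7.4667) = 2.7325
  s(X_2) = √(2.3) = 1.5166
  s(X_3) = √(8.4) = 2.8983

Step 3 — r_{ij} = s_{ij} / (s_i · s_j):
  r[X_1,X_1] = 1 (diagonal).
  r[X_1,X_2] = -3.2 / (2.7325 · 1.5166) = -3.2 / 4.1441 = -0.7722
  r[X_1,X_3] = 0.8 / (2.7325 · 2.8983) = 0.8 / 7.9196 = 0.101
  r[X_2,X_2] = 1 (diagonal).
  r[X_2,X_3] = 0.4 / (1.5166 · 2.8983) = 0.4 / 4.3955 = 0.091
  r[X_3,X_3] = 1 (diagonal).

R is symmetric with unit diagonal. Assembling:

R = [[1, -0.7722, 0.101],
 [-0.7722, 1, 0.091],
 [0.101, 0.091, 1]]


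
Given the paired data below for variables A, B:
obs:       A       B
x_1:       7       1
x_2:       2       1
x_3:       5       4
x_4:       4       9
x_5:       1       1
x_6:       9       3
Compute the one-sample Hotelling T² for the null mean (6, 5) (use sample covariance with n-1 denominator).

Step 1 — sample mean vector:
  mean(A) = (7 + 2 + 5 + 4 + 1 + 9) / 6 = 28/6 = 4.6667
  mean(B) = (1 + 1 + 4 + 9 + 1 + 3) / 6 = 19/6 = 3.1667
  x̄ = (4.6667, 3.1667),  deviation x̄ - mu_0 = (4.6667, 3.1667) - (6, 5) = (-1.3333, -1.8333).

Step 2 — sample covariance matrix, S[i,j] = (1/(n-1)) · Σ_k (x_{k,i} - mean_i) · (x_{k,j} - mean_j), divisor n-1 = 5:
  S[A,A] = ((2.3333)·(2.3333) + (-2.6667)·(-2.6667) + (0.3333)·(0.3333) + (-0.6667)·(-0.6667) + (-3.6667)·(-3.6667) + (4.3333)·(4.3333)) / 5 = 45.3333/5 = 9.0667
  S[A,B] = ((2.3333)·(-2.1667) + (-2.6667)·(-2.1667) + (0.3333)·(0.8333) + (-0.6667)·(5.8333) + (-3.6667)·(-2.1667) + (4.3333)·(-0.1667)) / 5 = 4.3333/5 = 0.8667
  S[B,B] = ((-2.1667)·(-2.1667) + (-2.1667)·(-2.1667) + (0.8333)·(0.8333) + (5.8333)·(5.8333) + (-2.1667)·(-2.1667) + (-0.1667)·(-0.1667)) / 5 = 48.8333/5 = 9.7667
  S = [[9.0667, 0.8667],
 [0.8667, 9.7667]].

Step 3 — invert S. det(S) = 9.0667·9.7667 - (0.8667)² = 87.8.
  S^{-1} = (1/det) · [[d, -b], [-b, a]] = [[0.1112, -0.0099],
 [-0.0099, 0.1033]].

Step 4 — quadratic form (x̄ - mu_0)^T · S^{-1} · (x̄ - mu_0):
  S^{-1} · (x̄ - mu_0) = (-0.1302, -0.1762),
  (x̄ - mu_0)^T · [...] = (-1.3333)·(-0.1302) + (-1.8333)·(-0.1762) = 0.4966.

Step 5 — scale by n: T² = 6 · 0.4966 = 2.9795.

T² ≈ 2.9795


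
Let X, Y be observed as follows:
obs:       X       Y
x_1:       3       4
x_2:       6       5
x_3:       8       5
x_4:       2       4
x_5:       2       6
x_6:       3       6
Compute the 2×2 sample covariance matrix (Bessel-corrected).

Step 1 — column means:
  mean(X) = (3 + 6 + 8 + 2 + 2 + 3) / 6 = 24/6 = 4
  mean(Y) = (4 + 5 + 5 + 4 + 6 + 6) / 6 = 30/6 = 5

Step 2 — sample covariance S[i,j] = (1/(n-1)) · Σ_k (x_{k,i} - mean_i) · (x_{k,j} - mean_j), with n-1 = 5.
  S[X,X] = ((-1)·(-1) + (2)·(2) + (4)·(4) + (-2)·(-2) + (-2)·(-2) + (-1)·(-1)) / 5 = 30/5 = 6
  S[X,Y] = ((-1)·(-1) + (2)·(0) + (4)·(0) + (-2)·(-1) + (-2)·(1) + (-1)·(1)) / 5 = 0/5 = 0
  S[Y,Y] = ((-1)·(-1) + (0)·(0) + (0)·(0) + (-1)·(-1) + (1)·(1) + (1)·(1)) / 5 = 4/5 = 0.8

S is symmetric (S[j,i] = S[i,j]). Assembling:

S = [[6, 0],
 [0, 0.8]]


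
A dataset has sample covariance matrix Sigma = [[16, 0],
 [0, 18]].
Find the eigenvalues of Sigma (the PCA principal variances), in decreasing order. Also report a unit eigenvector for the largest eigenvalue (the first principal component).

Step 1 — characteristic polynomial of 2×2 Sigma:
  det(Sigma - λI) = λ² - trace · λ + det = 0.
  trace = 16 + 18 = 34, det = 16·18 - (0)² = 288.
Step 2 — discriminant:
  Δ = trace² - 4·det = 1156 - 1152 = 4.
Step 3 — eigenvalues:
  λ = (trace ± √Δ)/2 = (34 ± 2)/2,
  λ_1 = 18,  λ_2 = 16.

Step 4 — unit eigenvector for λ_1: Sigma is diagonal, so its eigenvectors are the coordinate axes. λ_1 = 18 is the diagonal entry on the second coordinate axis, hence
  v_1 = (0, 1) (||v_1|| = 1).

λ_1 = 18,  λ_2 = 16;  v_1 ≈ (0, 1)


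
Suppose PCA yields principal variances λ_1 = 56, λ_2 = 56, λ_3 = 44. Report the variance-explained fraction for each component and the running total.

Step 1 — total variance = trace(Sigma) = Σ λ_i = 56 + 56 + 44 = 156.

Step 2 — fraction explained by component i = λ_i / Σ λ:
  PC1: 56/156 = 0.359
  PC2: 56/156 = 0.359
  PC3: 44/156 = 0.2821

Step 3 — cumulative fraction after k components = (λ_1 + ... + λ_k) / Σ λ:
  k = 1: 56/156 = 0.359
  k = 2: (56 + 56)/156 = 112/156 = 0.7179
  k = 3: (56 + 56 + 44)/156 = 156/156 = 1

Summary (fraction, with percent):

explained: PC1 0.359 (35.9%), PC2 0.359 (35.9%), PC3 0.2821 (28.21%);  cumulative: 0.359, 0.7179, 1


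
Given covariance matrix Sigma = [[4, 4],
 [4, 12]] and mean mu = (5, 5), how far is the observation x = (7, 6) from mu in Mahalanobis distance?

Step 1 — centre the observation: (x - mu) = (2, 1).

Step 2 — invert Sigma. det(Sigma) = 4·12 - (4)² = 32.
  Sigma^{-1} = (1/det) · [[d, -b], [-b, a]] = [[0.375, -0.125],
 [-0.125, 0.125]].

Step 3 — form the quadratic (x - mu)^T · Sigma^{-1} · (x - mu):
  Sigma^{-1} · (x - mu) = (0.625, -0.125).
  (x - mu)^T · [Sigma^{-1} · (x - mu)] = (2)·(0.625) + (1)·(-0.125) = 1.125.

Step 4 — take square root: d = √(1.125) ≈ 1.0607.

d(x, mu) = √(1.125) ≈ 1.0607


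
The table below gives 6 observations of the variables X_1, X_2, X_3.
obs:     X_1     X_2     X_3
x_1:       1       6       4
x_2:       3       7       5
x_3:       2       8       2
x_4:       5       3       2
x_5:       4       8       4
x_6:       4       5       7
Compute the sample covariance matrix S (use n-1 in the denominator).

Step 1 — column means:
  mean(X_1) = (1 + 3 + 2 + 5 + 4 + 4) / 6 = 19/6 = 3.1667
  mean(X_2) = (6 + 7 + 8 + 3 + 8 + 5) / 6 = 37/6 = 6.1667
  mean(X_3) = (4 + 5 + 2 + 2 + 4 + 7) / 6 = 24/6 = 4

Step 2 — sample covariance S[i,j] = (1/(n-1)) · Σ_k (x_{k,i} - mean_i) · (x_{k,j} - mean_j), with n-1 = 5.
  S[X_1,X_1] = ((-2.1667)·(-2.1667) + (-0.1667)·(-0.1667) + (-1.1667)·(-1.1667) + (1.8333)·(1.8333) + (0.8333)·(0.8333) + (0.8333)·(0.8333)) / 5 = 10.8333/5 = 2.1667
  S[X_1,X_2] = ((-2.1667)·(-0.1667) + (-0.1667)·(0.8333) + (-1.1667)·(1.8333) + (1.8333)·(-3.1667) + (0.8333)·(1.8333) + (0.8333)·(-1.1667)) / 5 = -7.1667/5 = -1.4333
  S[X_1,X_3] = ((-2.1667)·(0) + (-0.1667)·(1) + (-1.1667)·(-2) + (1.8333)·(-2) + (0.8333)·(0) + (0.8333)·(3)) / 5 = 1/5 = 0.2
  S[X_2,X_2] = ((-0.1667)·(-0.1667) + (0.8333)·(0.8333) + (1.8333)·(1.8333) + (-3.1667)·(-3.1667) + (1.8333)·(1.8333) + (-1.1667)·(-1.1667)) / 5 = 18.8333/5 = 3.7667
  S[X_2,X_3] = ((-0.1667)·(0) + (0.8333)·(1) + (1.8333)·(-2) + (-3.1667)·(-2) + (1.8333)·(0) + (-1.1667)·(3)) / 5 = 0/5 = 0
  S[X_3,X_3] = ((0)·(0) + (1)·(1) + (-2)·(-2) + (-2)·(-2) + (0)·(0) + (3)·(3)) / 5 = 18/5 = 3.6

S is symmetric (S[j,i] = S[i,j]). Assembling:

S = [[2.1667, -1.4333, 0.2],
 [-1.4333, 3.7667, 0],
 [0.2, 0, 3.6]]


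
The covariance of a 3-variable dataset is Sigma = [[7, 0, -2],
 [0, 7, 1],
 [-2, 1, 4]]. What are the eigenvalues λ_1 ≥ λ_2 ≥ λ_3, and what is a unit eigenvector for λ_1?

Step 1 — characteristic polynomial p(λ) = det(λI - Sigma) = λ³ - tr·λ² + c_1·λ - det, where tr = trace, c_1 = sum of the principal 2×2 minors, det = det(Sigma):
  tr = 7 + 7 + 4 = 18,
  c_1 = (7·7 - (0)²) + (7·4 - (-2)²) + (7·4 - (1)²) = 49 + 24 + 27 = 100,
  det = 7·(7·4 - (1)²) - (0)·((0)·4 - (1)·(-2)) + (-2)·((0)·(1) - 7·(-2)) = 7·(27) - (0)·(2) + (-2)·(14) = 161.
  So p(λ) = λ³ - 18λ² + 100λ - 161.
Step 2 — look for an integer root (rational root theorem: any rational root is an integer divisor of 161). Testing λ = 7:
  p(7) = 343 - 882 + 700 - 161 = 0  ✓
  Dividing out (λ - 7): p(λ) = (λ - 7)(λ² - 11λ + 23).
Step 3 — remaining eigenvalues from the quadratic λ² - 11λ + 23 = 0:
  Δ = 11² - 4·23 = 121 - 92 = 29,  λ = (11 ± √29)/2 = (11 ± 5.3852)/2 ≈ 8.1926 or 2.8074.
  Sorted: λ_1 = 8.1926,  λ_2 = 7,  λ_3 = 2.8074  (check: sum = 18 = tr ✓).

Step 4 — unit eigenvector for λ_1 ≈ 8.1926: v spans the null space of (Sigma - λ_1 I), whose rows are
  r_1 = (-1.1926, 0, -2),  r_2 = (0, -1.1926, 1),  r_3 = (-2, 1, -4.1926).
  v is orthogonal to every row, so take v ∝ r_1 × r_2 = ((0)·(1) - (-2)·(-1.1926), (-2)·(0) - (-1.1926)·(1), (-1.1926)·(-1.1926) - (0)·(0)) ≈ (-2.3852, 1.1926, 1.4223).
  Rescale (multiply by -1 so the first nonzero entry is positive): u = (2.3852, -1.1926, -1.4223).
  ||u|| = √((2.3852)² + (-1.1926)² + (-1.4223)²) = √(9.1341) ≈ 3.0223,  v_1 = u/||u|| ≈ (0.7892, -0.3946, -0.4706) (||v_1|| = 1).

λ_1 = 8.1926,  λ_2 = 7,  λ_3 = 2.8074;  v_1 ≈ (0.7892, -0.3946, -0.4706)


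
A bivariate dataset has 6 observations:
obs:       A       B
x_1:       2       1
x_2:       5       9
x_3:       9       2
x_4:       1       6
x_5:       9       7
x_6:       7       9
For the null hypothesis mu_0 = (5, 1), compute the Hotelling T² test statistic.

Step 1 — sample mean vector:
  mean(A) = (2 + 5 + 9 + 1 + 9 + 7) / 6 = 33/6 = 5.5
  mean(B) = (1 + 9 + 2 + 6 + 7 + 9) / 6 = 34/6 = 5.6667
  x̄ = (5.5, 5.6667),  deviation x̄ - mu_0 = (5.5, 5.6667) - (5, 1) = (0.5, 4.6667).

Step 2 — sample covariance matrix, S[i,j] = (1/(n-1)) · Σ_k (x_{k,i} - mean_i) · (x_{k,j} - mean_j), divisor n-1 = 5:
  S[A,A] = ((-3.5)·(-3.5) + (-0.5)·(-0.5) + (3.5)·(3.5) + (-4.5)·(-4.5) + (3.5)·(3.5) + (1.5)·(1.5)) / 5 = 59.5/5 = 11.9
  S[A,B] = ((-3.5)·(-4.6667) + (-0.5)·(3.3333) + (3.5)·(-3.6667) + (-4.5)·(0.3333) + (3.5)·(1.3333) + (1.5)·(3.3333)) / 5 = 10/5 = 2
  S[B,B] = ((-4.6667)·(-4.6667) + (3.3333)·(3.3333) + (-3.6667)·(-3.6667) + (0.3333)·(0.3333) + (1.3333)·(1.3333) + (3.3333)·(3.3333)) / 5 = 59.3333/5 = 11.8667
  S = [[11.9, 2],
 [2, 11.8667]].

Step 3 — invert S. det(S) = 11.9·11.8667 - (2)² = 137.2133.
  S^{-1} = (1/det) · [[d, -b], [-b, a]] = [[0.0865, -0.0146],
 [-0.0146, 0.0867]].

Step 4 — quadratic form (x̄ - mu_0)^T · S^{-1} · (x̄ - mu_0):
  S^{-1} · (x̄ - mu_0) = (-0.0248, 0.3974),
  (x̄ - mu_0)^T · [...] = (0.5)·(-0.0248) + (4.6667)·(0.3974) = 1.8423.

Step 5 — scale by n: T² = 6 · 1.8423 = 11.0538.

T² ≈ 11.0538


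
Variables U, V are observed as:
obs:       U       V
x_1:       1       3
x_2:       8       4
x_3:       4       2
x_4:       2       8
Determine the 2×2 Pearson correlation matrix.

Step 1 — column means:
  mean(U) = (1 + 8 + 4 + 2) / 4 = 15/4 = 3.75
  mean(V) = (3 + 4 + 2 + 8) / 4 = 17/4 = 4.25

Step 2 — sample variances and covariances s[i,j] = (1/(n-1)) · Σ_k (x_{k,i} - mean_i) · (x_{k,j} - mean_j), with n-1 = 3:
  s[U,U] = ((-2.75)·(-2.75) + (4.25)·(4.25) + (0.25)·(0.25) + (-1.75)·(-1.75)) / 3 = 28.75/3 = 9.5833
  s[U,V] = ((-2.75)·(-1.25) + (4.25)·(-0.25) + (0.25)·(-2.25) + (-1.75)·(3.75)) / 3 = -4.75/3 = -1.5833
  s[V,V] = ((-1.25)·(-1.25) + (-0.25)·(-0.25) + (-2.25)·(-2.25) + (3.75)·(3.75)) / 3 = 20.75/3 = 6.9167
  Sample standard deviations s_i = √(s[i,i]):
  s(U) = √(9.5833) = 3.0957
  s(V) = √(6.9167) = 2.63

Step 3 — r_{ij} = s_{ij} / (s_i · s_j):
  r[U,U] = 1 (diagonal).
  r[U,V] = -1.5833 / (3.0957 · 2.63) = -1.5833 / 8.1415 = -0.1945
  r[V,V] = 1 (diagonal).

R is symmetric with unit diagonal. Assembling:

R = [[1, -0.1945],
 [-0.1945, 1]]


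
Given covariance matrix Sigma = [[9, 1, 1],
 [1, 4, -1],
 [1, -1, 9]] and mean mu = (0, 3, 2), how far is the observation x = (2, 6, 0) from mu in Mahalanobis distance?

Step 1 — centre the observation: (x - mu) = (2, 3, -2).

Step 2 — invert Sigma (cofactor / det for 3×3, or solve directly):
  Sigma^{-1} = [[0.1167, -0.0333, -0.0167],
 [-0.0333, 0.2667, 0.0333],
 [-0.0167, 0.0333, 0.1167]].

Step 3 — form the quadratic (x - mu)^T · Sigma^{-1} · (x - mu):
  Sigma^{-1} · (x - mu) = (0.1667, 0.6667, -0.1667).
  (x - mu)^T · [Sigma^{-1} · (x - mu)] = (2)·(0.1667) + (3)·(0.6667) + (-2)·(-0.1667) = 2.6667.

Step 4 — take square root: d = √(2.6667) ≈ 1.633.

d(x, mu) = √(2.6667) ≈ 1.633


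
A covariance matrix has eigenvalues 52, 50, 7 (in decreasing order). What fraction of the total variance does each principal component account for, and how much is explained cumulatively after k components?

Step 1 — total variance = trace(Sigma) = Σ λ_i = 52 + 50 + 7 = 109.

Step 2 — fraction explained by component i = λ_i / Σ λ:
  PC1: 52/109 = 0.4771
  PC2: 50/109 = 0.4587
  PC3: 7/109 = 0.0642

Step 3 — cumulative fraction after k components = (λ_1 + ... + λ_k) / Σ λ:
  k = 1: 52/109 = 0.4771
  k = 2: (52 + 50)/109 = 102/109 = 0.9358
  k = 3: (52 + 50 + 7)/109 = 109/109 = 1

Summary (fraction, with percent):

explained: PC1 0.4771 (47.71%), PC2 0.4587 (45.87%), PC3 0.0642 (6.42%);  cumulative: 0.4771, 0.9358, 1


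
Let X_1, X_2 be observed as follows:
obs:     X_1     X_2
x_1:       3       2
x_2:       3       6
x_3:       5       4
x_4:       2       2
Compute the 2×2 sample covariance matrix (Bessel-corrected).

Step 1 — column means:
  mean(X_1) = (3 + 3 + 5 + 2) / 4 = 13/4 = 3.25
  mean(X_2) = (2 + 6 + 4 + 2) / 4 = 14/4 = 3.5

Step 2 — sample covariance S[i,j] = (1/(n-1)) · Σ_k (x_{k,i} - mean_i) · (x_{k,j} - mean_j), with n-1 = 3.
  S[X_1,X_1] = ((-0.25)·(-0.25) + (-0.25)·(-0.25) + (1.75)·(1.75) + (-1.25)·(-1.25)) / 3 = 4.75/3 = 1.5833
  S[X_1,X_2] = ((-0.25)·(-1.5) + (-0.25)·(2.5) + (1.75)·(0.5) + (-1.25)·(-1.5)) / 3 = 2.5/3 = 0.8333
  S[X_2,X_2] = ((-1.5)·(-1.5) + (2.5)·(2.5) + (0.5)·(0.5) + (-1.5)·(-1.5)) / 3 = 11/3 = 3.6667

S is symmetric (S[j,i] = S[i,j]). Assembling:

S = [[1.5833, 0.8333],
 [0.8333, 3.6667]]


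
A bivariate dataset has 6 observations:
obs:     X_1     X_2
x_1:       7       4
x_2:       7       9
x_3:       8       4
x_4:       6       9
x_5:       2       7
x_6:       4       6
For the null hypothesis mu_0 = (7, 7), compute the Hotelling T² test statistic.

Step 1 — sample mean vector:
  mean(X_1) = (7 + 7 + 8 + 6 + 2 + 4) / 6 = 34/6 = 5.6667
  mean(X_2) = (4 + 9 + 4 + 9 + 7 + 6) / 6 = 39/6 = 6.5
  x̄ = (5.6667, 6.5),  deviation x̄ - mu_0 = (5.6667, 6.5) - (7, 7) = (-1.3333, -0.5).

Step 2 — sample covariance matrix, S[i,j] = (1/(n-1)) · Σ_k (x_{k,i} - mean_i) · (x_{k,j} - mean_j), divisor n-1 = 5:
  S[X_1,X_1] = ((1.3333)·(1.3333) + (1.3333)·(1.3333) + (2.3333)·(2.3333) + (0.3333)·(0.3333) + (-3.6667)·(-3.6667) + (-1.6667)·(-1.6667)) / 5 = 25.3333/5 = 5.0667
  S[X_1,X_2] = ((1.3333)·(-2.5) + (1.3333)·(2.5) + (2.3333)·(-2.5) + (0.3333)·(2.5) + (-3.6667)·(0.5) + (-1.6667)·(-0.5)) / 5 = -6/5 = -1.2
  S[X_2,X_2] = ((-2.5)·(-2.5) + (2.5)·(2.5) + (-2.5)·(-2.5) + (2.5)·(2.5) + (0.5)·(0.5) + (-0.5)·(-0.5)) / 5 = 25.5/5 = 5.1
  S = [[5.0667, -1.2],
 [-1.2, 5.1]].

Step 3 — invert S. det(S) = 5.0667·5.1 - (-1.2)² = 24.4.
  S^{-1} = (1/det) · [[d, -b], [-b, a]] = [[0.209, 0.0492],
 [0.0492, 0.2077]].

Step 4 — quadratic form (x̄ - mu_0)^T · S^{-1} · (x̄ - mu_0):
  S^{-1} · (x̄ - mu_0) = (-0.3033, -0.1694),
  (x̄ - mu_0)^T · [...] = (-1.3333)·(-0.3033) + (-0.5)·(-0.1694) = 0.4891.

Step 5 — scale by n: T² = 6 · 0.4891 = 2.9344.

T² ≈ 2.9344


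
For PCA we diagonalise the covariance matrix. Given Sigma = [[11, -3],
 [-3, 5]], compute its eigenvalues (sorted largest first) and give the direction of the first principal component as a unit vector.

Step 1 — characteristic polynomial of 2×2 Sigma:
  det(Sigma - λI) = λ² - trace · λ + det = 0.
  trace = 11 + 5 = 16, det = 11·5 - (-3)² = 46.
Step 2 — discriminant:
  Δ = trace² - 4·det = 256 - 184 = 72.
Step 3 — eigenvalues:
  λ = (trace ± √Δ)/2 = (16 ± 8.4853)/2,
  λ_1 = 12.2426,  λ_2 = 3.7574.

Step 4 — unit eigenvector for λ_1: solve (Sigma - λ_1 I)v = 0. First row:
  (11 - 12.2426)·v_x + (-3)·v_y = 0, i.e. (-1.2426)·v_x + (-3)·v_y = 0,
  so v ∝ (b, λ_1 - a) = (-3, 1.2426); multiply by -1 so the first entry is positive: u = (3, -1.2426).
  ||u|| = √((3)² + (-1.2426)²) = √(10.5442) ≈ 3.2472,
  v_1 = u/||u|| ≈ (0.9239, -0.3827) (||v_1|| = 1).

λ_1 = 12.2426,  λ_2 = 3.7574;  v_1 ≈ (0.9239, -0.3827)


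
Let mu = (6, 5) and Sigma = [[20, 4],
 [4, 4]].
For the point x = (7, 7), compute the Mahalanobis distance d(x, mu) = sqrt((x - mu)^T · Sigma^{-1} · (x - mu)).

Step 1 — centre the observation: (x - mu) = (1, 2).

Step 2 — invert Sigma. det(Sigma) = 20·4 - (4)² = 64.
  Sigma^{-1} = (1/det) · [[d, -b], [-b, a]] = [[0.0625, -0.0625],
 [-0.0625, 0.3125]].

Step 3 — form the quadratic (x - mu)^T · Sigma^{-1} · (x - mu):
  Sigma^{-1} · (x - mu) = (-0.0625, 0.5625).
  (x - mu)^T · [Sigma^{-1} · (x - mu)] = (1)·(-0.0625) + (2)·(0.5625) = 1.0625.

Step 4 — take square root: d = √(1.0625) ≈ 1.0308.

d(x, mu) = √(1.0625) ≈ 1.0308


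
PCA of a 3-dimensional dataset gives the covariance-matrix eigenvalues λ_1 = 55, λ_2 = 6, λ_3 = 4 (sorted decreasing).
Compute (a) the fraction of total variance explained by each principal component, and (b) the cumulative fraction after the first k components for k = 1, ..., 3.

Step 1 — total variance = trace(Sigma) = Σ λ_i = 55 + 6 + 4 = 65.

Step 2 — fraction explained by component i = λ_i / Σ λ:
  PC1: 55/65 = 0.8462
  PC2: 6/65 = 0.0923
  PC3: 4/65 = 0.0615

Step 3 — cumulative fraction after k components = (λ_1 + ... + λ_k) / Σ λ:
  k = 1: 55/65 = 0.8462
  k = 2: (55 + 6)/65 = 61/65 = 0.9385
  k = 3: (55 + 6 + 4)/65 = 65/65 = 1

Summary (fraction, with percent):

explained: PC1 0.8462 (84.62%), PC2 0.0923 (9.23%), PC3 0.0615 (6.15%);  cumulative: 0.8462, 0.9385, 1


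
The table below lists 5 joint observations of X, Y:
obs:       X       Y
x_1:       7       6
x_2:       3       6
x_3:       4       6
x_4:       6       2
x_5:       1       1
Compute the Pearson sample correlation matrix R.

Step 1 — column means:
  mean(X) = (7 + 3 + 4 + 6 + 1) / 5 = 21/5 = 4.2
  mean(Y) = (6 + 6 + 6 + 2 + 1) / 5 = 21/5 = 4.2

Step 2 — sample variances and covariances s[i,j] = (1/(n-1)) · Σ_k (x_{k,i} - mean_i) · (x_{k,j} - mean_j), with n-1 = 4:
  s[X,X] = ((2.8)·(2.8) + (-1.2)·(-1.2) + (-0.2)·(-0.2) + (1.8)·(1.8) + (-3.2)·(-3.2)) / 4 = 22.8/4 = 5.7
  s[X,Y] = ((2.8)·(1.8) + (-1.2)·(1.8) + (-0.2)·(1.8) + (1.8)·(-2.2) + (-3.2)·(-3.2)) / 4 = 8.8/4 = 2.2
  s[Y,Y] = ((1.8)·(1.8) + (1.8)·(1.8) + (1.8)·(1.8) + (-2.2)·(-2.2) + (-3.2)·(-3.2)) / 4 = 24.8/4 = 6.2
  Sample standard deviations s_i = √(s[i,i]):
  s(X) = √(5.7) = 2.3875
  s(Y) = √(6.2) = 2.49

Step 3 — r_{ij} = s_{ij} / (s_i · s_j):
  r[X,X] = 1 (diagonal).
  r[X,Y] = 2.2 / (2.3875 · 2.49) = 2.2 / 5.9447 = 0.3701
  r[Y,Y] = 1 (diagonal).

R is symmetric with unit diagonal. Assembling:

R = [[1, 0.3701],
 [0.3701, 1]]


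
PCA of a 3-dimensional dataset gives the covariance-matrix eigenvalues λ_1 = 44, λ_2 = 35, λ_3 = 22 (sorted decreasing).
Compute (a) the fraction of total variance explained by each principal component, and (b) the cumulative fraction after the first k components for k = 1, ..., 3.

Step 1 — total variance = trace(Sigma) = Σ λ_i = 44 + 35 + 22 = 101.

Step 2 — fraction explained by component i = λ_i / Σ λ:
  PC1: 44/101 = 0.4356
  PC2: 35/101 = 0.3465
  PC3: 22/101 = 0.2178

Step 3 — cumulative fraction after k components = (λ_1 + ... + λ_k) / Σ λ:
  k = 1: 44/101 = 0.4356
  k = 2: (44 + 35)/101 = 79/101 = 0.7822
  k = 3: (44 + 35 + 22)/101 = 101/101 = 1

Summary (fraction, with percent):

explained: PC1 0.4356 (43.56%), PC2 0.3465 (34.65%), PC3 0.2178 (21.78%);  cumulative: 0.4356, 0.7822, 1
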